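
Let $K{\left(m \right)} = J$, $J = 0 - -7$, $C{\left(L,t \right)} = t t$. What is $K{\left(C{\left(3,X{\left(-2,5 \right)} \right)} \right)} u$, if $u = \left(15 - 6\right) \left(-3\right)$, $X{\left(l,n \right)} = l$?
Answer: $-189$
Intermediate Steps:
$C{\left(L,t \right)} = t^{2}$
$J = 7$ ($J = 0 + 7 = 7$)
$K{\left(m \right)} = 7$
$u = -27$ ($u = 9 \left(-3\right) = -27$)
$K{\left(C{\left(3,X{\left(-2,5 \right)} \right)} \right)} u = 7 \left(-27\right) = -189$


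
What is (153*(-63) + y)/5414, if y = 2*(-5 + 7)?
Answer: -9635/5414 ≈ -1.7796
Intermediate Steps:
y = 4 (y = 2*2 = 4)
(153*(-63) + y)/5414 = (153*(-63) + 4)/5414 = (-9639 + 4)*(1/5414) = -9635*1/5414 = -9635/5414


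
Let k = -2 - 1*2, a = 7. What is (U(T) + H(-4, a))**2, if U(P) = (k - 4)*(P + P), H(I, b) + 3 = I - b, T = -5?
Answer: 4356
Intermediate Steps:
k = -4 (k = -2 - 2 = -4)
H(I, b) = -3 + I - b (H(I, b) = -3 + (I - b) = -3 + I - b)
U(P) = -16*P (U(P) = (-4 - 4)*(P + P) = -16*P)
(U(T) + H(-4, a))**2 = (-16*(-5) + (-3 - 4 - 1*7))**2 = (80 + (-3 - 4 - 7))**2 = (80 - 14)**2 = 66**2 = 4356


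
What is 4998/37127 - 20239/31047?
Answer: -596240447/1152681969 ≈ -0.51726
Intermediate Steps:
4998/37127 - 20239/31047 = -596240447/1152681969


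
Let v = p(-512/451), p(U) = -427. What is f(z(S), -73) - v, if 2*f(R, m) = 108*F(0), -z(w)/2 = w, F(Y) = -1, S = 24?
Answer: 373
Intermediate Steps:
z(w) = -2*w
f(R, m) = -54 (f(R, m) = (108*(-1))/2 = (½)*(-108) = -54)
v = -427
f(z(S), -73) - v = -54 - 1*(-427) = -54 + 427 = 373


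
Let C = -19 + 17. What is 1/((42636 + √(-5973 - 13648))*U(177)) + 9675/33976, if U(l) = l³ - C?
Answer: 97527821656174989861/342491500624391090120 - I*√19621/10080395003072495 ≈ 0.28476 - 1.3896e-14*I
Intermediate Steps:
C = -2
U(l) = 2 + l³ (U(l) = l³ - 1*(-2) = l³ + 2 = 2 + l³)
1/((42636 + √(-5973 - 13648))*U(177)) + 9675/33976 = 1/((42636 + √(-5973 - 13648))*(2 + 177³)) + 9675/33976 = 1/((42636 + √(-19621))*(2 + 5545233)) + 9675*(1/33976) = 1/((42636 + I*√19621)*5545235) + 9675/33976 = (1/5545235)/(42636 + I*√19621) + 9675/33976 = 1/(5545235*(42636 + I*√19621)) + 9675/33976 = 9675/33976 + 1/(5545235*(42636 + I*√19621))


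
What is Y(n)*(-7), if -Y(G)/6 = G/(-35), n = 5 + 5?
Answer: -12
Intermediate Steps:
n = 10
Y(G) = 6*G/35 (Y(G) = -6*G/(-35) = -6*G*(-1)/35 = -(-6)*G/35 = 6*G/35)
Y(n)*(-7) = ((6/35)*10)*(-7) = (12/7)*(-7) = -12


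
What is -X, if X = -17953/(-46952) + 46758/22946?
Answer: -1303665577/538680296 ≈ -2.4201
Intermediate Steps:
X = 1303665577/538680296 (X = -17953*(-1/46952) + 46758*(1/22946) = 17953/46952 + 23379/11473 = 1303665577/538680296 ≈ 2.4201)
-X = -1*1303665577/538680296 = -1303665577/538680296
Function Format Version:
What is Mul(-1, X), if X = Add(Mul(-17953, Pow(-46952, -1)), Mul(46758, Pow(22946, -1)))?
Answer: Rational(-1303665577, 538680296) ≈ -2.4201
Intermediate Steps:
X = Rational(1303665577, 538680296) (X = Add(Mul(-17953, Rational(-1, 46952)), Mul(46758, Rational(1, 22946))) = Add(Rational(17953, 46952), Rational(23379, 11473)) = Rational(1303665577, 538680296) ≈ 2.4201)
Mul(-1, X) = Mul(-1, Rational(1303665577, 538680296)) = Rational(-1303665577, 538680296)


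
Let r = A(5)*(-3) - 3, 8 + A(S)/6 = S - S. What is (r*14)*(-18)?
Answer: -35532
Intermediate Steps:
A(S) = -48 (A(S) = -48 + 6*(S - S) = -48 + 6*0 = -48 + 0 = -48)
r = 141 (r = -48*(-3) - 3 = 144 - 3 = 141)
(r*14)*(-18) = (141*14)*(-18) = 1974*(-18) = -35532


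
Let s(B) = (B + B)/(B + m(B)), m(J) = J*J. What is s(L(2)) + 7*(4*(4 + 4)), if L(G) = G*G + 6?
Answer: 2466/11 ≈ 224.18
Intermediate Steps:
m(J) = J²
L(G) = 6 + G² (L(G) = G² + 6 = 6 + G²)
s(B) = 2*B/(B + B²) (s(B) = (B + B)/(B + B²) = (2*B)/(B + B²) = 2*B/(B + B²))
s(L(2)) + 7*(4*(4 + 4)) = 2/(1 + (6 + 2²)) + 7*(4*(4 + 4)) = 2/(1 + (6 + 4)) + 7*(4*8) = 2/(1 + 10) + 7*32 = 2/11 + 224 = 2466/11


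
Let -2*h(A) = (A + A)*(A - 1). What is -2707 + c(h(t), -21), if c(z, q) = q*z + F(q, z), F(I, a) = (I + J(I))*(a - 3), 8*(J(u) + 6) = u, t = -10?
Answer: 23605/8 ≈ 2950.6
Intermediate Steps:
J(u) = -6 + u/8
F(I, a) = (-6 + 9*I/8)*(-3 + a) (F(I, a) = (I + (-6 + I/8))*(a - 3) = (-6 + 9*I/8)*(-3 + a))
h(A) = -A*(-1 + A) (h(A) = -(A + A)*(A - 1)/2 = -2*A*(-1 + A)/2 = -A*(-1 + A))
c(z, q) = 18 - 6*z - 27*q/8 + 17*q*z/8 (c(z, q) = q*z + (18 - 6*z - 27*q/8 + 9*q*z/8) = 18 - 6*z - 27*q/8 + 17*q*z/8)
-2707 + c(h(t), -21) = -2707 + (18 - (-60)*(1 - 1*(-10)) - 27/8*(-21) + (17/8)*(-21)*(-10*(1 - 1*(-10)))) = -2707 + (18 - (-60)*(1 + 10) + 567/8 + (17/8)*(-21)*(-10*(1 + 10))) = -2707 + (18 - (-60)*11 + 567/8 + (17/8)*(-21)*(-10*11)) = -2707 + (18 - 6*(-110) + 567/8 + (17/8)*(-21)*(-110)) = -2707 + (18 + 660 + 567/8 + 19635/4) = -2707 + 45261/8 = 23605/8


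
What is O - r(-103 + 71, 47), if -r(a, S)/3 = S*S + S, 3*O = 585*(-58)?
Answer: -4542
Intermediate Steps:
O = -11310 (O = (585*(-58))/3 = (1/3)*(-33930) = -11310)
r(a, S) = -3*S - 3*S**2 (r(a, S) = -3*(S*S + S) = -3*(S**2 + S) = -3*(S + S**2) = -3*S - 3*S**2)
O - r(-103 + 71, 47) = -11310 - (-3)*47*(1 + 47) = -11310 - (-3)*47*48 = -11310 - 1*(-6768) = -11310 + 6768 = -4542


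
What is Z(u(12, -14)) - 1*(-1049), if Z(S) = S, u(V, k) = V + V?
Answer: 1073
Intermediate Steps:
u(V, k) = 2*V
Z(u(12, -14)) - 1*(-1049) = 2*12 - 1*(-1049) = 24 + 1049 = 1073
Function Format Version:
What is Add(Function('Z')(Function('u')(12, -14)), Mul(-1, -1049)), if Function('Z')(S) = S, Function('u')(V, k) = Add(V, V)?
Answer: 1073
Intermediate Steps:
Function('u')(V, k) = Mul(2, V)
Add(Function('Z')(Function('u')(12, -14)), Mul(-1, -1049)) = Add(Mul(2, 12), Mul(-1, -1049)) = Add(24, 1049) = 1073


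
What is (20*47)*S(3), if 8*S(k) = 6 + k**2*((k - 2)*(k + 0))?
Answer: 7755/2 ≈ 3877.5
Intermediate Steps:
S(k) = 3/4 + k**3*(-2 + k)/8 (S(k) = (6 + k**2*((k - 2)*(k + 0)))/8 = (6 + k**2*((-2 + k)*k))/8 = (6 + k**2*(k*(-2 + k)))/8 = (6 + k**3*(-2 + k))/8 = 3/4 + k**3*(-2 + k)/8)
(20*47)*S(3) = (20*47)*(3/4 - 1/4*3**3 + (1/8)*3**4) = 940*(3/4 - 1/4*27 + (1/8)*81) = 940*(3/4 - 27/4 + 81/8) = 940*(33/8) = 7755/2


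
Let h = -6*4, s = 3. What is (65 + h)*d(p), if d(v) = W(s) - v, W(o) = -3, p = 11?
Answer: -574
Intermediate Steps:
h = -24
d(v) = -3 - v
(65 + h)*d(p) = (65 - 24)*(-3 - 1*11) = 41*(-3 - 11) = 41*(-14) = -574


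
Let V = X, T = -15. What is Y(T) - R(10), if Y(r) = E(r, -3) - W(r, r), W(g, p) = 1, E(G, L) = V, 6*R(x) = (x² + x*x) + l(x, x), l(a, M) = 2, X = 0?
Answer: -104/3 ≈ -34.667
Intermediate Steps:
V = 0
R(x) = ⅓ + x²/3 (R(x) = ((x² + x*x) + 2)/6 = ((x² + x²) + 2)/6 = (2*x² + 2)/6 = (2 + 2*x²)/6 = ⅓ + x²/3)
E(G, L) = 0
Y(r) = -1 (Y(r) = 0 - 1*1 = 0 - 1 = -1)
Y(T) - R(10) = -1 - (⅓ + (⅓)*10²) = -1 - (⅓ + (⅓)*100) = -1 - (⅓ + 100/3) = -1 - 1*101/3 = -1 - 101/3 = -104/3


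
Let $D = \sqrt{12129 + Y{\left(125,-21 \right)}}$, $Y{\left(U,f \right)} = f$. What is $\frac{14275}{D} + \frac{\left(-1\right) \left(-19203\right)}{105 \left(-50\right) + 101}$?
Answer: $- \frac{19203}{5149} + \frac{14275 \sqrt{3027}}{6054} \approx 126.0$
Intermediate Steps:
$D = 2 \sqrt{3027}$ ($D = \sqrt{12129 - 21} = \sqrt{12108} = 2 \sqrt{3027} \approx 110.04$)
$\frac{14275}{D} + \frac{\left(-1\right) \left(-19203\right)}{105 \left(-50\right) + 101} = \frac{14275}{2 \sqrt{3027}} + \frac{\left(-1\right) \left(-19203\right)}{105 \left(-50\right) + 101} = 14275 \frac{\sqrt{3027}}{6054} + \frac{19203}{-5250 + 101} = \frac{14275 \sqrt{3027}}{6054} + \frac{19203}{-5149} = \frac{14275 \sqrt{3027}}{6054} + 19203 \left(- \frac{1}{5149}\right) = \frac{14275 \sqrt{3027}}{6054} - \frac{19203}{5149} = - \frac{19203}{5149} + \frac{14275 \sqrt{3027}}{6054}$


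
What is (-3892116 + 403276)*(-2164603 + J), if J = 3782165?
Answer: -5643415008080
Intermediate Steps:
(-3892116 + 403276)*(-2164603 + J) = (-3892116 + 403276)*(-2164603 + 3782165) = -3488840*1617562 = -5643415008080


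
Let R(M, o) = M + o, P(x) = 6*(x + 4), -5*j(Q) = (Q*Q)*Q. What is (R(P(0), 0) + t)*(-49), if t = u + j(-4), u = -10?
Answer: -6566/5 ≈ -1313.2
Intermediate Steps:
j(Q) = -Q³/5 (j(Q) = -Q*Q*Q/5 = -Q²*Q/5 = -Q³/5)
P(x) = 24 + 6*x (P(x) = 6*(4 + x) = 24 + 6*x)
t = 14/5 (t = -10 - ⅕*(-4)³ = -10 - ⅕*(-64) = -10 + 64/5 = 14/5 ≈ 2.8000)
(R(P(0), 0) + t)*(-49) = (((24 + 6*0) + 0) + 14/5)*(-49) = (((24 + 0) + 0) + 14/5)*(-49) = ((24 + 0) + 14/5)*(-49) = (24 + 14/5)*(-49) = (134/5)*(-49) = -6566/5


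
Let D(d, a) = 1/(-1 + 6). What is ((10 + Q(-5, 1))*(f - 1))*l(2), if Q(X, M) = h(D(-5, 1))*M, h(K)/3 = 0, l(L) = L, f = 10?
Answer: 180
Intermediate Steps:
D(d, a) = ⅕ (D(d, a) = 1/5 = ⅕)
h(K) = 0 (h(K) = 3*0 = 0)
Q(X, M) = 0 (Q(X, M) = 0*M = 0)
((10 + Q(-5, 1))*(f - 1))*l(2) = ((10 + 0)*(10 - 1))*2 = (10*9)*2 = 90*2 = 180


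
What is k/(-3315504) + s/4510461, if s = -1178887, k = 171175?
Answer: -1560227575241/4984817162448 ≈ -0.31300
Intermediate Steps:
k/(-3315504) + s/4510461 = 171175/(-3315504) - 1178887/4510461 = 171175*(-1/3315504) - 1178887*1/4510461 = -171175/3315504 - 1178887/4510461 = -1560227575241/4984817162448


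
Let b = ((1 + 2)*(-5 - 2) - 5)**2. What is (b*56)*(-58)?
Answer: -2195648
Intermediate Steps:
b = 676 (b = (3*(-7) - 5)**2 = (-21 - 5)**2 = (-26)**2 = 676)
(b*56)*(-58) = (676*56)*(-58) = 37856*(-58) = -2195648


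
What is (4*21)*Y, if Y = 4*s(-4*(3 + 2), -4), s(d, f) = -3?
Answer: -1008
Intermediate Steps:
Y = -12 (Y = 4*(-3) = -12)
(4*21)*Y = (4*21)*(-12) = 84*(-12) = -1008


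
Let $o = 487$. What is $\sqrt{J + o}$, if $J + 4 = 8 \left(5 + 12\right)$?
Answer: $\sqrt{619} \approx 24.88$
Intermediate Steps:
$J = 132$ ($J = -4 + 8 \left(5 + 12\right) = -4 + 8 \cdot 17 = -4 + 136 = 132$)
$\sqrt{J + o} = \sqrt{132 + 487} = \sqrt{619}$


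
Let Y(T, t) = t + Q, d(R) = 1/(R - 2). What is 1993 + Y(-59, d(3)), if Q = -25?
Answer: 1969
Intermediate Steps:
d(R) = 1/(-2 + R)
Y(T, t) = -25 + t (Y(T, t) = t - 25 = -25 + t)
1993 + Y(-59, d(3)) = 1993 + (-25 + 1/(-2 + 3)) = 1993 + (-25 + 1/1) = 1993 + (-25 + 1) = 1993 - 24 = 1969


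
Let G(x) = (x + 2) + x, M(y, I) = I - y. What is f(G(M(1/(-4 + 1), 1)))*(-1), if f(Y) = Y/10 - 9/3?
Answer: 38/15 ≈ 2.5333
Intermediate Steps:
G(x) = 2 + 2*x (G(x) = (2 + x) + x = 2 + 2*x)
f(Y) = -3 + Y/10 (f(Y) = Y*(⅒) - 9*⅓ = Y/10 - 3 = -3 + Y/10)
f(G(M(1/(-4 + 1), 1)))*(-1) = (-3 + (2 + 2*(1 - 1/(-4 + 1)))/10)*(-1) = (-3 + (2 + 2*(1 - 1/(-3)))/10)*(-1) = (-3 + (2 + 2*(1 - 1*(-⅓)))/10)*(-1) = (-3 + (2 + 2*(1 + ⅓))/10)*(-1) = (-3 + (2 + 2*(4/3))/10)*(-1) = (-3 + (2 + 8/3)/10)*(-1) = (-3 + (⅒)*(14/3))*(-1) = (-3 + 7/15)*(-1) = -38/15*(-1) = 38/15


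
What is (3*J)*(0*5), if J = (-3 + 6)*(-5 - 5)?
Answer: 0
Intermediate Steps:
J = -30 (J = 3*(-10) = -30)
(3*J)*(0*5) = (3*(-30))*(0*5) = -90*0 = 0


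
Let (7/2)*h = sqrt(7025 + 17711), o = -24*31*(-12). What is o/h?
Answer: 3906*sqrt(1546)/773 ≈ 198.68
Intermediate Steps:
o = 8928 (o = -744*(-12) = 8928)
h = 8*sqrt(1546)/7 (h = 2*sqrt(7025 + 17711)/7 = 2*sqrt(24736)/7 = 2*(4*sqrt(1546))/7 = 8*sqrt(1546)/7 ≈ 44.936)
o/h = 8928/((8*sqrt(1546)/7)) = 8928*(7*sqrt(1546)/12368) = 3906*sqrt(1546)/773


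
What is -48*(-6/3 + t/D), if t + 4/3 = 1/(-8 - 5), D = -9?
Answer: 10352/117 ≈ 88.479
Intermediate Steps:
t = -55/39 (t = -4/3 + 1/(-8 - 5) = -4/3 + 1/(-13) = -4/3 - 1/13 = -55/39 ≈ -1.4103)
-48*(-6/3 + t/D) = -48*(-6/3 - 55/39/(-9)) = -48*(-6*⅓ - 55/39*(-⅑)) = -48*(-2 + 55/351) = -48*(-647/351) = 10352/117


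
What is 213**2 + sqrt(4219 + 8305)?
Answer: 45369 + 2*sqrt(3131) ≈ 45481.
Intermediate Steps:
213**2 + sqrt(4219 + 8305) = 45369 + sqrt(12524) = 45369 + 2*sqrt(3131)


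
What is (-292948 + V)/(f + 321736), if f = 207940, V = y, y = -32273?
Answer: -325221/529676 ≈ -0.61400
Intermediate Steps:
V = -32273
(-292948 + V)/(f + 321736) = (-292948 - 32273)/(207940 + 321736) = -325221/529676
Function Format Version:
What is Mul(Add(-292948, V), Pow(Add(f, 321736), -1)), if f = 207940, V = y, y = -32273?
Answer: Rational(-325221, 529676) ≈ -0.61400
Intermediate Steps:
V = -32273
Mul(Add(-292948, V), Pow(Add(f, 321736), -1)) = Mul(Add(-292948, -32273), Pow(Add(207940, 321736), -1)) = Mul(-325221, Pow(529676, -1)) = Mul(-325221, Rational(1, 529676)) = Rational(-325221, 529676)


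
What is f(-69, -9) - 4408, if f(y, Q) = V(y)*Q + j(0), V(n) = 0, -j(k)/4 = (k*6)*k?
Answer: -4408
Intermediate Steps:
j(k) = -24*k**2 (j(k) = -4*k*6*k = -4*6*k*k = -24*k**2)
f(y, Q) = 0 (f(y, Q) = 0*Q - 24*0**2 = 0 - 24*0 = 0 + 0 = 0)
f(-69, -9) - 4408 = 0 - 4408 = -4408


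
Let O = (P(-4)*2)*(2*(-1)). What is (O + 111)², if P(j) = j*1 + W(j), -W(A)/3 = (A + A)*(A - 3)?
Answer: 638401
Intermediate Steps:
W(A) = -6*A*(-3 + A) (W(A) = -3*(A + A)*(A - 3) = -3*2*A*(-3 + A) = -6*A*(-3 + A))
P(j) = j + 6*j*(3 - j) (P(j) = j*1 + 6*j*(3 - j) = j + 6*j*(3 - j))
O = 688 (O = (-4*(19 - 6*(-4))*2)*(2*(-1)) = (-4*(19 + 24)*2)*(-2) = (-4*43*2)*(-2) = -172*2*(-2) = -344*(-2) = 688)
(O + 111)² = (688 + 111)² = 799² = 638401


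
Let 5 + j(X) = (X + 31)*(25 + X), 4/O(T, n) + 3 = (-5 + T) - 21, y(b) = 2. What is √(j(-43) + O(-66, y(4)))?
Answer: 7*√38855/95 ≈ 14.524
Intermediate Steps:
O(T, n) = 4/(-29 + T) (O(T, n) = 4/(-3 + ((-5 + T) - 21)) = 4/(-3 + (-26 + T)) = 4/(-29 + T))
j(X) = -5 + (25 + X)*(31 + X) (j(X) = -5 + (X + 31)*(25 + X) = -5 + (31 + X)*(25 + X) = -5 + (25 + X)*(31 + X))
√(j(-43) + O(-66, y(4))) = √((770 + (-43)² + 56*(-43)) + 4/(-29 - 66)) = √((770 + 1849 - 2408) + 4/(-95)) = √(211 + 4*(-1/95)) = √(211 - 4/95) = √(20041/95) = 7*√38855/95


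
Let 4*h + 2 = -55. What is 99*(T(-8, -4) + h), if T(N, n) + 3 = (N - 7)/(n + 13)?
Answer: -7491/4 ≈ -1872.8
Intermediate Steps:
h = -57/4 (h = -½ + (¼)*(-55) = -½ - 55/4 = -57/4 ≈ -14.250)
T(N, n) = -3 + (-7 + N)/(13 + n) (T(N, n) = -3 + (N - 7)/(n + 13) = -3 + (-7 + N)/(13 + n))
99*(T(-8, -4) + h) = 99*((-46 - 8 - 3*(-4))/(13 - 4) - 57/4) = 99*((-46 - 8 + 12)/9 - 57/4) = 99*((⅑)*(-42) - 57/4) = 99*(-14/3 - 57/4) = 99*(-227/12) = -7491/4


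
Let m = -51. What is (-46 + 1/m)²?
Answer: 5508409/2601 ≈ 2117.8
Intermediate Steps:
(-46 + 1/m)² = (-46 + 1/(-51))² = (-46 - 1/51)² = (-2347/51)² = 5508409/2601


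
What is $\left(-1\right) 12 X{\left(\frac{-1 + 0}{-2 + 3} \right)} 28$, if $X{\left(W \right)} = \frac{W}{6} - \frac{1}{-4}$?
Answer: $-28$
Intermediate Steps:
$X{\left(W \right)} = \frac{1}{4} + \frac{W}{6}$ ($X{\left(W \right)} = W \frac{1}{6} - - \frac{1}{4} = \frac{W}{6} + \frac{1}{4} = \frac{1}{4} + \frac{W}{6}$)
$\left(-1\right) 12 X{\left(\frac{-1 + 0}{-2 + 3} \right)} 28 = \left(-1\right) 12 \left(\frac{1}{4} + \frac{\left(-1 + 0\right) \frac{1}{-2 + 3}}{6}\right) 28 = - 12 \left(\frac{1}{4} + \frac{\left(-1\right) 1^{-1}}{6}\right) 28 = - 12 \left(\frac{1}{4} + \frac{\left(-1\right) 1}{6}\right) 28 = - 12 \left(\frac{1}{4} + \frac{1}{6} \left(-1\right)\right) 28 = - 12 \left(\frac{1}{4} - \frac{1}{6}\right) 28 = \left(-12\right) \frac{1}{12} \cdot 28 = \left(-1\right) 28 = -28$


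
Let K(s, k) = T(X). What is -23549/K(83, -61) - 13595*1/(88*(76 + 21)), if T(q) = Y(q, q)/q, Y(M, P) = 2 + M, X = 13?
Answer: -2613389357/128040 ≈ -20411.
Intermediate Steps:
T(q) = (2 + q)/q
K(s, k) = 15/13 (K(s, k) = (2 + 13)/13 = (1/13)*15 = 15/13)
-23549/K(83, -61) - 13595*1/(88*(76 + 21)) = -23549/15/13 - 13595*1/(88*(76 + 21)) = -23549*13/15 - 13595/(88*97) = -306137/15 - 13595/8536 = -2613389357/128040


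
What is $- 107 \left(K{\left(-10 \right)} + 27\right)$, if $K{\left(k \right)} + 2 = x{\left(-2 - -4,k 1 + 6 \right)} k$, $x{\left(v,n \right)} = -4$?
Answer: $-6955$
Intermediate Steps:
$K{\left(k \right)} = -2 - 4 k$
$- 107 \left(K{\left(-10 \right)} + 27\right) = - 107 \left(\left(-2 - -40\right) + 27\right) = - 107 \left(\left(-2 + 40\right) + 27\right) = - 107 \left(38 + 27\right) = \left(-107\right) 65 = -6955$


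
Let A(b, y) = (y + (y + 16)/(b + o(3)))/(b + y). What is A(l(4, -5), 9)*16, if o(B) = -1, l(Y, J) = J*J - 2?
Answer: 223/44 ≈ 5.0682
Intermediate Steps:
l(Y, J) = -2 + J² (l(Y, J) = J² - 2 = -2 + J²)
A(b, y) = (y + (16 + y)/(-1 + b))/(b + y) (A(b, y) = (y + (y + 16)/(b - 1))/(b + y) = (y + (16 + y)/(-1 + b))/(b + y))
A(l(4, -5), 9)*16 = ((16 + (-2 + (-5)²)*9)/((-2 + (-5)²)² - (-2 + (-5)²) - 1*9 + (-2 + (-5)²)*9))*16 = ((16 + (-2 + 25)*9)/((-2 + 25)² - (-2 + 25) - 9 + (-2 + 25)*9))*16 = ((16 + 23*9)/(23² - 1*23 - 9 + 23*9))*16 = ((16 + 207)/(529 - 23 - 9 + 207))*16 = (223/704)*16 = 223/44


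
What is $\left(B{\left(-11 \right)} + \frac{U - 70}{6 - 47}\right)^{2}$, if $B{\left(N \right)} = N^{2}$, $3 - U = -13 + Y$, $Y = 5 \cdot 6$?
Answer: $\frac{25452025}{1681} \approx 15141.0$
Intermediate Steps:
$Y = 30$
$U = -14$ ($U = 3 - \left(-13 + 30\right) = 3 - 17 = -14$)
$\left(B{\left(-11 \right)} + \frac{U - 70}{6 - 47}\right)^{2} = \left(\left(-11\right)^{2} + \frac{-14 - 70}{6 - 47}\right)^{2} = \left(121 - \frac{84}{-41}\right)^{2} = \left(121 - - \frac{84}{41}\right)^{2} = \left(121 + \frac{84}{41}\right)^{2} = \left(\frac{5045}{41}\right)^{2} = \frac{25452025}{1681}$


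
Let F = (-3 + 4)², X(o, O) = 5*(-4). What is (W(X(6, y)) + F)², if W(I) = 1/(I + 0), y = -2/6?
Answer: 361/400 ≈ 0.90250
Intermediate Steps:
y = -⅓ (y = -2*⅙ = -⅓ ≈ -0.33333)
X(o, O) = -20
W(I) = 1/I
F = 1 (F = 1² = 1)
(W(X(6, y)) + F)² = (1/(-20) + 1)² = (-1/20 + 1)² = (19/20)² = 361/400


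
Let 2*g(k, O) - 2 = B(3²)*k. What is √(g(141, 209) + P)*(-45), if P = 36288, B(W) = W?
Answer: -45*√147694/2 ≈ -8647.0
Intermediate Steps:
g(k, O) = 1 + 9*k/2 (g(k, O) = 1 + (3²*k)/2 = 1 + (9*k)/2 = 1 + 9*k/2)
√(g(141, 209) + P)*(-45) = √((1 + (9/2)*141) + 36288)*(-45) = √((1 + 1269/2) + 36288)*(-45) = √(1271/2 + 36288)*(-45) = √(73847/2)*(-45) = (√147694/2)*(-45) = -45*√147694/2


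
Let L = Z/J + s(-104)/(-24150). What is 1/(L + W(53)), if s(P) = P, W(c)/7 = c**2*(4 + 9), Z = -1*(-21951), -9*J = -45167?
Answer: 545391525/139414824102584 ≈ 3.9120e-6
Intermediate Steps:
J = 45167/9 (J = -1/9*(-45167) = 45167/9 ≈ 5018.6)
Z = 21951
W(c) = 91*c**2 (W(c) = 7*(c**2*(4 + 9)) = 7*(c**2*13) = 7*(13*c**2) = 91*c**2)
L = 2387873609/545391525 (L = 21951/(45167/9) - 104/(-24150) = 21951*(9/45167) - 104*(-1/24150) = 197559/45167 + 52/12075 = 2387873609/545391525 ≈ 4.3783)
1/(L + W(53)) = 1/(2387873609/545391525 + 91*53**2) = 1/(2387873609/545391525 + 91*2809) = 1/(2387873609/545391525 + 255619) = 1/(139414824102584/545391525) = 545391525/139414824102584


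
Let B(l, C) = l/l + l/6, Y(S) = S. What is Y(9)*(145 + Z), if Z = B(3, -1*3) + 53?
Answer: 3591/2 ≈ 1795.5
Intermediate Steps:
B(l, C) = 1 + l/6 (B(l, C) = 1 + l*(⅙) = 1 + l/6)
Z = 109/2 (Z = (1 + (⅙)*3) + 53 = (1 + ½) + 53 = 3/2 + 53 = 109/2 ≈ 54.500)
Y(9)*(145 + Z) = 9*(145 + 109/2) = 9*(399/2) = 3591/2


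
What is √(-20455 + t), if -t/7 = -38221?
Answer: 2*√61773 ≈ 497.08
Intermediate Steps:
t = 267547 (t = -7*(-38221) = 267547)
√(-20455 + t) = √(-20455 + 267547) = √247092 = 2*√61773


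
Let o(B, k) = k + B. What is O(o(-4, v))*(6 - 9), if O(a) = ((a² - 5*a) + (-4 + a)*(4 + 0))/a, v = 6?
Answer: 21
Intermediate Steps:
o(B, k) = B + k
O(a) = (-16 + a² - a)/a (O(a) = ((a² - 5*a) + (-4 + a)*4)/a = ((a² - 5*a) + (-16 + 4*a))/a = (-16 + a² - a)/a)
O(o(-4, v))*(6 - 9) = (-1 + (-4 + 6) - 16/(-4 + 6))*(6 - 9) = (-1 + 2 - 16/2)*(-3) = (-1 + 2 - 16*½)*(-3) = (-1 + 2 - 8)*(-3) = -7*(-3) = 21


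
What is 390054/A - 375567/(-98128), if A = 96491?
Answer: 74514054309/9468468848 ≈ 7.8697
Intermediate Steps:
390054/A - 375567/(-98128) = 390054/96491 - 375567/(-98128) = 390054*(1/96491) - 375567*(-1/98128) = 390054/96491 + 375567/98128 = 74514054309/9468468848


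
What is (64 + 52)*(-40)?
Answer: -4640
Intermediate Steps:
(64 + 52)*(-40) = 116*(-40) = -4640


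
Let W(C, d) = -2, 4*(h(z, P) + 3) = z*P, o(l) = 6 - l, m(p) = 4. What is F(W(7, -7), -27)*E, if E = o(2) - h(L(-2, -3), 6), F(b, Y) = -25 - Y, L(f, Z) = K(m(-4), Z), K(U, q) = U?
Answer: 2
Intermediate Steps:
L(f, Z) = 4
h(z, P) = -3 + P*z/4 (h(z, P) = -3 + (z*P)/4 = -3 + (P*z)/4 = -3 + P*z/4)
E = 1 (E = (6 - 1*2) - (-3 + (1/4)*6*4) = (6 - 2) - (-3 + 6) = 4 - 1*3 = 4 - 3 = 1)
F(W(7, -7), -27)*E = (-25 - 1*(-27))*1 = (-25 + 27)*1 = 2*1 = 2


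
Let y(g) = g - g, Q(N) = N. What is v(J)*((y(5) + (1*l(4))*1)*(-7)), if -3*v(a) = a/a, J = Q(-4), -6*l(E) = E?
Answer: -14/9 ≈ -1.5556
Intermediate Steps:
l(E) = -E/6
y(g) = 0
J = -4
v(a) = -1/3 (v(a) = -a/(3*a) = -1/3*1 = -1/3)
v(J)*((y(5) + (1*l(4))*1)*(-7)) = -(0 + (1*(-1/6*4))*1)*(-7)/3 = -(0 + (1*(-2/3))*1)*(-7)/3 = -(0 - 2/3*1)*(-7)/3 = -(0 - 2/3)*(-7)/3 = -(-2)*(-7)/9 = -1/3*14/3 = -14/9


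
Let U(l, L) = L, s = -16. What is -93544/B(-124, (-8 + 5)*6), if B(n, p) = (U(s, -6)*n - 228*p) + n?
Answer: -23386/1181 ≈ -19.802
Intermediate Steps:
B(n, p) = -228*p - 5*n (B(n, p) = (-6*n - 228*p) + n = (-228*p - 6*n) + n = -228*p - 5*n)
-93544/B(-124, (-8 + 5)*6) = -93544/(-228*(-8 + 5)*6 - 5*(-124)) = -93544/(-(-684)*6 + 620) = -93544/(-228*(-18) + 620) = -93544/(4104 + 620) = -93544/4724 = -93544*1/4724 = -23386/1181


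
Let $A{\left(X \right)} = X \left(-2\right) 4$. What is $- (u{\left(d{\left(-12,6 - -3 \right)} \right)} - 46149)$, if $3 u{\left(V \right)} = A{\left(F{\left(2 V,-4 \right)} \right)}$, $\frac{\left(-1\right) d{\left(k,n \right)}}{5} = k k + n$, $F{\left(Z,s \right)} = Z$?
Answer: $42069$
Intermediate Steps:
$A{\left(X \right)} = - 8 X$ ($A{\left(X \right)} = - 2 X 4 = - 8 X$)
$d{\left(k,n \right)} = - 5 n - 5 k^{2}$ ($d{\left(k,n \right)} = - 5 \left(k k + n\right) = - 5 \left(k^{2} + n\right) = - 5 \left(n + k^{2}\right) = - 5 n - 5 k^{2}$)
$u{\left(V \right)} = - \frac{16 V}{3}$ ($u{\left(V \right)} = \frac{\left(-8\right) 2 V}{3} = \frac{\left(-16\right) V}{3} = - \frac{16 V}{3}$)
$- (u{\left(d{\left(-12,6 - -3 \right)} \right)} - 46149) = - (- \frac{16 \left(- 5 \left(6 - -3\right) - 5 \left(-12\right)^{2}\right)}{3} - 46149) = - (- \frac{16 \left(- 5 \left(6 + 3\right) - 720\right)}{3} - 46149) = - (- \frac{16 \left(\left(-5\right) 9 - 720\right)}{3} - 46149) = - (- \frac{16 \left(-45 - 720\right)}{3} - 46149) = - (\left(- \frac{16}{3}\right) \left(-765\right) - 46149) = - (4080 - 46149) = \left(-1\right) \left(-42069\right) = 42069$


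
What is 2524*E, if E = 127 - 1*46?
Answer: 204444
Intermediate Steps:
E = 81 (E = 127 - 46 = 81)
2524*E = 2524*81 = 204444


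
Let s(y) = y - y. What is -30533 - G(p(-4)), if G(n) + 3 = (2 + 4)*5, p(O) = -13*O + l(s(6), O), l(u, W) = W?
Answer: -30560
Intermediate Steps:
s(y) = 0
p(O) = -12*O (p(O) = -13*O + O = -12*O)
G(n) = 27 (G(n) = -3 + (2 + 4)*5 = -3 + 6*5 = -3 + 30 = 27)
-30533 - G(p(-4)) = -30533 - 1*27 = -30533 - 27 = -30560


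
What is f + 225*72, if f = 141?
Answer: 16341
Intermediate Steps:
f + 225*72 = 141 + 225*72 = 141 + 16200 = 16341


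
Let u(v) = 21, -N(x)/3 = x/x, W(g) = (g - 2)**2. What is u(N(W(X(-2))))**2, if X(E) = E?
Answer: 441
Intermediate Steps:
W(g) = (-2 + g)**2
N(x) = -3 (N(x) = -3*x/x = -3*1 = -3)
u(N(W(X(-2))))**2 = 21**2 = 441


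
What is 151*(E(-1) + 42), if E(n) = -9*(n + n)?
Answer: 9060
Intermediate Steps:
E(n) = -18*n
151*(E(-1) + 42) = 151*(-18*(-1) + 42) = 151*(18 + 42) = 151*60 = 9060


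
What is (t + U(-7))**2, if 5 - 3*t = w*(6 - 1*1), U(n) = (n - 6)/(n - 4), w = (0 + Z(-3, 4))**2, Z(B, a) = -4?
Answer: 68644/121 ≈ 567.31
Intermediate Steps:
w = 16 (w = (0 - 4)**2 = (-4)**2 = 16)
U(n) = (-6 + n)/(-4 + n)
t = -25 (t = 5/3 - 16*(6 - 1*1)/3 = 5/3 - 16*(6 - 1)/3 = 5/3 - 16*5/3 = 5/3 - 1/3*80 = 5/3 - 80/3 = -25)
(t + U(-7))**2 = (-25 + (-6 - 7)/(-4 - 7))**2 = (-25 - 13/(-11))**2 = (-25 - 1/11*(-13))**2 = (-25 + 13/11)**2 = (-262/11)**2 = 68644/121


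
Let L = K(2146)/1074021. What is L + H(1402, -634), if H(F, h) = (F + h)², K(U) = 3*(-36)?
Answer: 211161120732/358007 ≈ 5.8982e+5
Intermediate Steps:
K(U) = -108
L = -36/358007 (L = -108/1074021 = -108*1/1074021 = -36/358007 ≈ -0.00010056)
L + H(1402, -634) = -36/358007 + (1402 - 634)² = -36/358007 + 768² = -36/358007 + 589824 = 211161120732/358007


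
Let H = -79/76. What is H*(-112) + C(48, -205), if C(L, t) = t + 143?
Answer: 1034/19 ≈ 54.421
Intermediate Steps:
H = -79/76 (H = -79*1/76 = -79/76 ≈ -1.0395)
C(L, t) = 143 + t
H*(-112) + C(48, -205) = -79/76*(-112) + (143 - 205) = 2212/19 - 62 = 1034/19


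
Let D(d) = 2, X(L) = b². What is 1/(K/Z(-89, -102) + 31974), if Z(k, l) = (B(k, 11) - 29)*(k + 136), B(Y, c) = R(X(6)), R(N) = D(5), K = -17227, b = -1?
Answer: 1269/40592233 ≈ 3.1262e-5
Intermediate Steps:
X(L) = 1 (X(L) = (-1)² = 1)
R(N) = 2
B(Y, c) = 2
Z(k, l) = -3672 - 27*k (Z(k, l) = (2 - 29)*(k + 136) = -27*(136 + k) = -3672 - 27*k)
1/(K/Z(-89, -102) + 31974) = 1/(-17227/(-3672 - 27*(-89)) + 31974) = 1/(-17227/(-3672 + 2403) + 31974) = 1/(-17227/(-1269) + 31974) = 1/(-17227*(-1/1269) + 31974) = 1/(17227/1269 + 31974) = 1/(40592233/1269) = 1269/40592233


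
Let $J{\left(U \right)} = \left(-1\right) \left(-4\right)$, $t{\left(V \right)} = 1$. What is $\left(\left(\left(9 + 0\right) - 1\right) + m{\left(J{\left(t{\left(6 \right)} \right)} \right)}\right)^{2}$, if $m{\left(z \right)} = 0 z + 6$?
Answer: $196$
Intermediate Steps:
$J{\left(U \right)} = 4$
$m{\left(z \right)} = 6$ ($m{\left(z \right)} = 0 + 6 = 6$)
$\left(\left(\left(9 + 0\right) - 1\right) + m{\left(J{\left(t{\left(6 \right)} \right)} \right)}\right)^{2} = \left(\left(\left(9 + 0\right) - 1\right) + 6\right)^{2} = \left(\left(9 - 1\right) + 6\right)^{2} = \left(8 + 6\right)^{2} = 14^{2} = 196$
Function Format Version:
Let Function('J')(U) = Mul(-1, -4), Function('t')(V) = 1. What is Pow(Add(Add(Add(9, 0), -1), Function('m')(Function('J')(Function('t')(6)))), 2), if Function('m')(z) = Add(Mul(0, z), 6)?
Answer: 196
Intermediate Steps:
Function('J')(U) = 4
Function('m')(z) = 6 (Function('m')(z) = Add(0, 6) = 6)
Pow(Add(Add(Add(9, 0), -1), Function('m')(Function('J')(Function('t')(6)))), 2) = Pow(Add(Add(Add(9, 0), -1), 6), 2) = Pow(Add(Add(9, -1), 6), 2) = Pow(Add(8, 6), 2) = Pow(14, 2) = 196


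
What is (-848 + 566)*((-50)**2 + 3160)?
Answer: -1596120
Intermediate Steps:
(-848 + 566)*((-50)**2 + 3160) = -282*(2500 + 3160) = -282*5660 = -1596120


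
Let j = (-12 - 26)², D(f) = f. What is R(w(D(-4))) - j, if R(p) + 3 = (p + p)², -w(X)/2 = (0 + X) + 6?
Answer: -1383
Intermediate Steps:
w(X) = -12 - 2*X (w(X) = -2*((0 + X) + 6) = -2*(X + 6) = -2*(6 + X) = -12 - 2*X)
j = 1444 (j = (-38)² = 1444)
R(p) = -3 + 4*p² (R(p) = -3 + (p + p)² = -3 + (2*p)² = -3 + 4*p²)
R(w(D(-4))) - j = (-3 + 4*(-12 - 2*(-4))²) - 1*1444 = (-3 + 4*(-12 + 8)²) - 1444 = (-3 + 4*(-4)²) - 1444 = (-3 + 4*16) - 1444 = (-3 + 64) - 1444 = 61 - 1444 = -1383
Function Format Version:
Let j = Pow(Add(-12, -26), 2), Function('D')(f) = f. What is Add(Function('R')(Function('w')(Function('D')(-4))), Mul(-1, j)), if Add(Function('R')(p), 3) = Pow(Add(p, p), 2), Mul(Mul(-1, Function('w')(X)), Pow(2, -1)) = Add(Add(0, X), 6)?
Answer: -1383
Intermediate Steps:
Function('w')(X) = Add(-12, Mul(-2, X)) (Function('w')(X) = Mul(-2, Add(Add(0, X), 6)) = Mul(-2, Add(X, 6)) = Mul(-2, Add(6, X)) = Add(-12, Mul(-2, X)))
j = 1444 (j = Pow(-38, 2) = 1444)
Function('R')(p) = Add(-3, Mul(4, Pow(p, 2))) (Function('R')(p) = Add(-3, Pow(Add(p, p), 2)) = Add(-3, Pow(Mul(2, p), 2)) = Add(-3, Mul(4, Pow(p, 2))))
Add(Function('R')(Function('w')(Function('D')(-4))), Mul(-1, j)) = Add(Add(-3, Mul(4, Pow(Add(-12, Mul(-2, -4)), 2))), Mul(-1, 1444)) = Add(Add(-3, Mul(4, Pow(Add(-12, 8), 2))), -1444) = Add(Add(-3, Mul(4, Pow(-4, 2))), -1444) = Add(Add(-3, Mul(4, 16)), -1444) = Add(Add(-3, 64), -1444) = Add(61, -1444) = -1383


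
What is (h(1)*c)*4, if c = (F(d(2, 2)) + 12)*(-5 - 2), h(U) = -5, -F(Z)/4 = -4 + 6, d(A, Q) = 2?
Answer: 560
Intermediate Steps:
F(Z) = -8 (F(Z) = -4*(-4 + 6) = -4*2 = -8)
c = -28 (c = (-8 + 12)*(-5 - 2) = 4*(-7) = -28)
(h(1)*c)*4 = -5*(-28)*4 = 140*4 = 560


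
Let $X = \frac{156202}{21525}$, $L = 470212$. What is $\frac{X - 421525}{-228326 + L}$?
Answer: $- \frac{9073169423}{5206596150} \approx -1.7426$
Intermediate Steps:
$X = \frac{156202}{21525}$ ($X = 156202 \cdot \frac{1}{21525} = \frac{156202}{21525} \approx 7.2568$)
$\frac{X - 421525}{-228326 + L} = \frac{\frac{156202}{21525} - 421525}{-228326 + 470212} = - \frac{9073169423}{21525 \cdot 241886} = \left(- \frac{9073169423}{21525}\right) \frac{1}{241886} = - \frac{9073169423}{5206596150}$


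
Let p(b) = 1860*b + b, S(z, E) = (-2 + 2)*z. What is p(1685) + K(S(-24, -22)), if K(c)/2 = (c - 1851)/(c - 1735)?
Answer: 5440590677/1735 ≈ 3.1358e+6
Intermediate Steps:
S(z, E) = 0 (S(z, E) = 0*z = 0)
p(b) = 1861*b
K(c) = 2*(-1851 + c)/(-1735 + c) (K(c) = 2*((c - 1851)/(c - 1735)) = 2*((-1851 + c)/(-1735 + c)) = 2*(-1851 + c)/(-1735 + c))
p(1685) + K(S(-24, -22)) = 1861*1685 + 2*(-1851 + 0)/(-1735 + 0) = 3135785 + 2*(-1851)/(-1735) = 3135785 + 2*(-1/1735)*(-1851) = 3135785 + 3702/1735 = 5440590677/1735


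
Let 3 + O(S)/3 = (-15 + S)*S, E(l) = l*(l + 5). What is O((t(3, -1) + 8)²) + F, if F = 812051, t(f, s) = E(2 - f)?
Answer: 812090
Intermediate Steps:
E(l) = l*(5 + l)
t(f, s) = (2 - f)*(7 - f) (t(f, s) = (2 - f)*(5 + (2 - f)) = (2 - f)*(7 - f))
O(S) = -9 + 3*S*(-15 + S) (O(S) = -9 + 3*((-15 + S)*S) = -9 + 3*(S*(-15 + S)) = -9 + 3*S*(-15 + S))
O((t(3, -1) + 8)²) + F = (-9 - 45*((-7 + 3)*(-2 + 3) + 8)² + 3*(((-7 + 3)*(-2 + 3) + 8)²)²) + 812051 = (-9 - 45*(-4*1 + 8)² + 3*((-4*1 + 8)²)²) + 812051 = (-9 - 45*(-4 + 8)² + 3*((-4 + 8)²)²) + 812051 = (-9 - 45*4² + 3*(4²)²) + 812051 = (-9 - 45*16 + 3*16²) + 812051 = (-9 - 720 + 3*256) + 812051 = (-9 - 720 + 768) + 812051 = 39 + 812051 = 812090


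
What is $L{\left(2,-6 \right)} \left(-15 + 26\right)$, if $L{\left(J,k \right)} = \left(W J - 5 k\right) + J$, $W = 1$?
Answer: $374$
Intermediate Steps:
$L{\left(J,k \right)} = - 5 k + 2 J$ ($L{\left(J,k \right)} = \left(1 J - 5 k\right) + J = \left(J - 5 k\right) + J = - 5 k + 2 J$)
$L{\left(2,-6 \right)} \left(-15 + 26\right) = \left(\left(-5\right) \left(-6\right) + 2 \cdot 2\right) \left(-15 + 26\right) = \left(30 + 4\right) 11 = 34 \cdot 11 = 374$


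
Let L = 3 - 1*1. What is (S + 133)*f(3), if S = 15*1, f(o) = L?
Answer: 296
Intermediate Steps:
L = 2 (L = 3 - 1 = 2)
f(o) = 2
S = 15
(S + 133)*f(3) = (15 + 133)*2 = 148*2 = 296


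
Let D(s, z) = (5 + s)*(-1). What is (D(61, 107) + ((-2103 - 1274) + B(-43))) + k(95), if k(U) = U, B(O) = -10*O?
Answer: -2918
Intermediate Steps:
D(s, z) = -5 - s
(D(61, 107) + ((-2103 - 1274) + B(-43))) + k(95) = ((-5 - 1*61) + ((-2103 - 1274) - 10*(-43))) + 95 = ((-5 - 61) + (-3377 + 430)) + 95 = (-66 - 2947) + 95 = -3013 + 95 = -2918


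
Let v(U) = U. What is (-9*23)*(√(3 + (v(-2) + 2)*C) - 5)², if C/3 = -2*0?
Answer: -5796 + 2070*√3 ≈ -2210.7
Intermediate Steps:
C = 0 (C = 3*(-2*0) = 3*0 = 0)
(-9*23)*(√(3 + (v(-2) + 2)*C) - 5)² = (-9*23)*(√(3 + (-2 + 2)*0) - 5)² = -207*(√(3 + 0*0) - 5)² = -207*(√(3 + 0) - 5)² = -207*(√3 - 5)² = -207*(-5 + √3)²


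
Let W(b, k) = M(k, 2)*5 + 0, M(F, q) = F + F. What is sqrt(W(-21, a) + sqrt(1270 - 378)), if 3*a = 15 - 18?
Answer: sqrt(-10 + 2*sqrt(223)) ≈ 4.4572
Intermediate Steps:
a = -1 (a = (15 - 18)/3 = (1/3)*(-3) = -1)
M(F, q) = 2*F
W(b, k) = 10*k (W(b, k) = (2*k)*5 + 0 = 10*k + 0 = 10*k)
sqrt(W(-21, a) + sqrt(1270 - 378)) = sqrt(10*(-1) + sqrt(1270 - 378)) = sqrt(-10 + sqrt(892)) = sqrt(-10 + 2*sqrt(223))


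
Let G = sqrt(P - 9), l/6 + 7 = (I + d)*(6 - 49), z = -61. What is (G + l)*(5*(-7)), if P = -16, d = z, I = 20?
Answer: -368760 - 175*I ≈ -3.6876e+5 - 175.0*I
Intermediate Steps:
d = -61
l = 10536 (l = -42 + 6*((20 - 61)*(6 - 49)) = -42 + 6*(-41*(-43)) = -42 + 6*1763 = -42 + 10578 = 10536)
G = 5*I (G = sqrt(-16 - 9) = sqrt(-25) = 5*I ≈ 5.0*I)
(G + l)*(5*(-7)) = (5*I + 10536)*(5*(-7)) = (10536 + 5*I)*(-35) = -368760 - 175*I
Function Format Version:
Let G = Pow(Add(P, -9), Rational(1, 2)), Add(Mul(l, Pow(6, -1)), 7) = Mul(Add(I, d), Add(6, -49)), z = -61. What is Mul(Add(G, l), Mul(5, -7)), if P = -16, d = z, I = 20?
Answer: Add(-368760, Mul(-175, I)) ≈ Add(-3.6876e+5, Mul(-175.00, I))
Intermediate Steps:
d = -61
l = 10536 (l = Add(-42, Mul(6, Mul(Add(20, -61), Add(6, -49)))) = Add(-42, Mul(6, Mul(-41, -43))) = Add(-42, Mul(6, 1763)) = Add(-42, 10578) = 10536)
G = Mul(5, I) (G = Pow(Add(-16, -9), Rational(1, 2)) = Pow(-25, Rational(1, 2)) = Mul(5, I) ≈ Mul(5.0000, I))
Mul(Add(G, l), Mul(5, -7)) = Mul(Add(Mul(5, I), 10536), Mul(5, -7)) = Mul(Add(10536, Mul(5, I)), -35) = Add(-368760, Mul(-175, I))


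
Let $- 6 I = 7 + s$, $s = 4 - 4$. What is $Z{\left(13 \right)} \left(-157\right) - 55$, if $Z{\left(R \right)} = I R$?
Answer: $\frac{13957}{6} \approx 2326.2$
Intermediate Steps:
$s = 0$ ($s = 4 - 4 = 0$)
$I = - \frac{7}{6}$ ($I = - \frac{7 + 0}{6} = \left(- \frac{1}{6}\right) 7 = - \frac{7}{6} \approx -1.1667$)
$Z{\left(R \right)} = - \frac{7 R}{6}$
$Z{\left(13 \right)} \left(-157\right) - 55 = \left(- \frac{7}{6}\right) 13 \left(-157\right) - 55 = \left(- \frac{91}{6}\right) \left(-157\right) - 55 = \frac{14287}{6} - 55 = \frac{13957}{6}$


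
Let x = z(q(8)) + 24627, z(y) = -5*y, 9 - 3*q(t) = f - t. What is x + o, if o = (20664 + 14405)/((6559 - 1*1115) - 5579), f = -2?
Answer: 3285301/135 ≈ 24336.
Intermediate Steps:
q(t) = 11/3 + t/3 (q(t) = 3 - (-2 - t)/3 = 3 + (⅔ + t/3) = 11/3 + t/3)
o = -35069/135 (o = 35069/((6559 - 1115) - 5579) = 35069/(5444 - 5579) = 35069/(-135) = 35069*(-1/135) = -35069/135 ≈ -259.77)
x = 73786/3 (x = -5*(11/3 + (⅓)*8) + 24627 = -5*(11/3 + 8/3) + 24627 = -5*19/3 + 24627 = -95/3 + 24627 = 73786/3 ≈ 24595.)
x + o = 73786/3 - 35069/135 = 3285301/135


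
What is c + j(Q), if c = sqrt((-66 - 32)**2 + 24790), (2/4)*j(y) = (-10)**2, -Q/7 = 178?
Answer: 200 + sqrt(34394) ≈ 385.46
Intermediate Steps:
Q = -1246 (Q = -7*178 = -1246)
j(y) = 200 (j(y) = 2*(-10)**2 = 2*100 = 200)
c = sqrt(34394) (c = sqrt((-98)**2 + 24790) = sqrt(9604 + 24790) = sqrt(34394) ≈ 185.46)
c + j(Q) = sqrt(34394) + 200 = 200 + sqrt(34394)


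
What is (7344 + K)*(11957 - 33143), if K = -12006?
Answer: 98769132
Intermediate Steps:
(7344 + K)*(11957 - 33143) = (7344 - 12006)*(11957 - 33143) = -4662*(-21186) = 98769132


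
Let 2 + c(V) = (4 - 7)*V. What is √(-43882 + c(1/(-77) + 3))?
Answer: I*√260241366/77 ≈ 209.51*I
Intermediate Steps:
c(V) = -2 - 3*V (c(V) = -2 + (4 - 7)*V = -2 - 3*V)
√(-43882 + c(1/(-77) + 3)) = √(-43882 + (-2 - 3*(1/(-77) + 3))) = √(-43882 + (-2 - 3*(-1/77 + 3))) = √(-43882 + (-2 - 3*230/77)) = √(-43882 + (-2 - 690/77)) = √(-43882 - 844/77) = √(-3379758/77) = I*√260241366/77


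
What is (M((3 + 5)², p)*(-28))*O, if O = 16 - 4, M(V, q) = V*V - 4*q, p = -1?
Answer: -1377600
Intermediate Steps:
M(V, q) = V² - 4*q
O = 12
(M((3 + 5)², p)*(-28))*O = ((((3 + 5)²)² - 4*(-1))*(-28))*12 = (((8²)² + 4)*(-28))*12 = ((64² + 4)*(-28))*12 = ((4096 + 4)*(-28))*12 = (4100*(-28))*12 = -114800*12 = -1377600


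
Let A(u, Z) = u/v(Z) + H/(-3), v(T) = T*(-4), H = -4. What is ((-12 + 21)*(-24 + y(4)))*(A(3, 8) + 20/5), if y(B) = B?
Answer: -7545/8 ≈ -943.13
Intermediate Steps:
v(T) = -4*T
A(u, Z) = 4/3 - u/(4*Z) (A(u, Z) = u/((-4*Z)) - 4/(-3) = u*(-1/(4*Z)) - 4*(-⅓) = -u/(4*Z) + 4/3 = 4/3 - u/(4*Z))
((-12 + 21)*(-24 + y(4)))*(A(3, 8) + 20/5) = ((-12 + 21)*(-24 + 4))*((4/3 - ¼*3/8) + 20/5) = (9*(-20))*((4/3 - ¼*3*⅛) + 20*(⅕)) = -180*((4/3 - 3/32) + 4) = -180*(119/96 + 4) = -180*503/96 = -7545/8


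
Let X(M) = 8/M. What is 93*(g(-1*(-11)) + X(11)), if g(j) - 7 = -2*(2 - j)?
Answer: 26319/11 ≈ 2392.6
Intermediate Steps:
g(j) = 3 + 2*j (g(j) = 7 - 2*(2 - j) = 7 + (-4 + 2*j) = 3 + 2*j)
93*(g(-1*(-11)) + X(11)) = 93*((3 + 2*(-1*(-11))) + 8/11) = 93*((3 + 2*11) + 8*(1/11)) = 93*((3 + 22) + 8/11) = 93*(25 + 8/11) = 93*(283/11) = 26319/11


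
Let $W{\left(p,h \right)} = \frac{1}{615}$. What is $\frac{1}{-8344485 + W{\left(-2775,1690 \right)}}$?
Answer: $- \frac{615}{5131858274} \approx -1.1984 \cdot 10^{-7}$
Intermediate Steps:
$W{\left(p,h \right)} = \frac{1}{615}$
$\frac{1}{-8344485 + W{\left(-2775,1690 \right)}} = \frac{1}{-8344485 + \frac{1}{615}} = \frac{1}{- \frac{5131858274}{615}} = - \frac{615}{5131858274}$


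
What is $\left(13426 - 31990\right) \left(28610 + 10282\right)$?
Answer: $-721991088$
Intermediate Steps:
$\left(13426 - 31990\right) \left(28610 + 10282\right) = \left(-18564\right) 38892 = -721991088$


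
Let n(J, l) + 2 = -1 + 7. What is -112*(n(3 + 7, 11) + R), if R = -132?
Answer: 14336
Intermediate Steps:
n(J, l) = 4 (n(J, l) = -2 + (-1 + 7) = -2 + 6 = 4)
-112*(n(3 + 7, 11) + R) = -112*(4 - 132) = -112*(-128) = 14336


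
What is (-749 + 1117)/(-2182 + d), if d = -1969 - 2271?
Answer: -184/3211 ≈ -0.057303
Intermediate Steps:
d = -4240
(-749 + 1117)/(-2182 + d) = (-749 + 1117)/(-2182 - 4240) = 368/(-6422) = 368*(-1/6422) = -184/3211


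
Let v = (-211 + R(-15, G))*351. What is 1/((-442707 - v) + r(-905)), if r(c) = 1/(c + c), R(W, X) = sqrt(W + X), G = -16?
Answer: -1207721162410/445234088487725221 + 1149911100*I*sqrt(31)/445234088487725221 ≈ -2.7126e-6 + 1.438e-8*I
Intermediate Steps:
v = -74061 + 351*I*sqrt(31) (v = (-211 + sqrt(-15 - 16))*351 = (-211 + sqrt(-31))*351 = (-211 + I*sqrt(31))*351 = -74061 + 351*I*sqrt(31) ≈ -74061.0 + 1954.3*I)
r(c) = 1/(2*c)
1/((-442707 - v) + r(-905)) = 1/((-442707 - (-74061 + 351*I*sqrt(31))) + (1/2)/(-905)) = 1/((-442707 + (74061 - 351*I*sqrt(31))) + (1/2)*(-1/905)) = 1/((-368646 - 351*I*sqrt(31)) - 1/1810) = 1/(-667249261/1810 - 351*I*sqrt(31))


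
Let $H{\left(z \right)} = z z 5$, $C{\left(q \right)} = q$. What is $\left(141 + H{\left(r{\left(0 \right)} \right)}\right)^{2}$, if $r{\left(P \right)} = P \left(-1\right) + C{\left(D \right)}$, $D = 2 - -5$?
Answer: $148996$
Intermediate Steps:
$D = 7$ ($D = 2 + 5 = 7$)
$r{\left(P \right)} = 7 - P$ ($r{\left(P \right)} = P \left(-1\right) + 7 = - P + 7 = 7 - P$)
$H{\left(z \right)} = 5 z^{2}$ ($H{\left(z \right)} = z^{2} \cdot 5 = 5 z^{2}$)
$\left(141 + H{\left(r{\left(0 \right)} \right)}\right)^{2} = \left(141 + 5 \left(7 - 0\right)^{2}\right)^{2} = \left(141 + 5 \left(7 + 0\right)^{2}\right)^{2} = \left(141 + 5 \cdot 7^{2}\right)^{2} = \left(141 + 5 \cdot 49\right)^{2} = \left(141 + 245\right)^{2} = 386^{2} = 148996$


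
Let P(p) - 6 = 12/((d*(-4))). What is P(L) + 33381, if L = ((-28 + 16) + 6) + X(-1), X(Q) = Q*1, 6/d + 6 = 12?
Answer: 33384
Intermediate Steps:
d = 1 (d = 6/(-6 + 12) = 6/6 = 6*(⅙) = 1)
X(Q) = Q
L = -7 (L = ((-28 + 16) + 6) - 1 = (-12 + 6) - 1 = -6 - 1 = -7)
P(p) = 3 (P(p) = 6 + 12/((1*(-4))) = 6 + 12/(-4) = 6 + 12*(-¼) = 6 - 3 = 3)
P(L) + 33381 = 3 + 33381 = 33384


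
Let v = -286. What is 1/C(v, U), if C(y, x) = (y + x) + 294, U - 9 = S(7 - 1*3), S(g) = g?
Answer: 1/21 ≈ 0.047619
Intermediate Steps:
U = 13 (U = 9 + (7 - 1*3) = 9 + (7 - 3) = 9 + 4 = 13)
C(y, x) = 294 + x + y (C(y, x) = (x + y) + 294 = 294 + x + y)
1/C(v, U) = 1/(294 + 13 - 286) = 1/21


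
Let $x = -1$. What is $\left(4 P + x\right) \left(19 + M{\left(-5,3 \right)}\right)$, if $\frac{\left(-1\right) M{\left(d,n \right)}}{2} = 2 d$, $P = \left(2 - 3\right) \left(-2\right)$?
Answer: $273$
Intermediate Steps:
$P = 2$ ($P = \left(-1\right) \left(-2\right) = 2$)
$M{\left(d,n \right)} = - 4 d$ ($M{\left(d,n \right)} = - 2 \cdot 2 d = - 4 d$)
$\left(4 P + x\right) \left(19 + M{\left(-5,3 \right)}\right) = \left(4 \cdot 2 - 1\right) \left(19 - -20\right) = \left(8 - 1\right) \left(19 + 20\right) = 7 \cdot 39 = 273$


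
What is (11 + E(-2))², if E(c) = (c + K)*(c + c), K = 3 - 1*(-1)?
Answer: 9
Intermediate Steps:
K = 4 (K = 3 + 1 = 4)
E(c) = 2*c*(4 + c) (E(c) = (c + 4)*(c + c) = (4 + c)*(2*c) = 2*c*(4 + c))
(11 + E(-2))² = (11 + 2*(-2)*(4 - 2))² = (11 + 2*(-2)*2)² = (11 - 8)² = 3² = 9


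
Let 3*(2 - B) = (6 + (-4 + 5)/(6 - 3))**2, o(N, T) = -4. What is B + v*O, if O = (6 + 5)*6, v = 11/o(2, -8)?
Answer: -10415/54 ≈ -192.87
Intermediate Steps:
v = -11/4 (v = 11/(-4) = 11*(-1/4) = -11/4 ≈ -2.7500)
B = -307/27 (B = 2 - (6 + (-4 + 5)/(6 - 3))**2/3 = 2 - (6 + 1/3)**2/3 = 2 - (19/3)**2/3 = 2 - 1/3*361/9 = 2 - 361/27 = -307/27 ≈ -11.370)
O = 66 (O = 11*6 = 66)
B + v*O = -307/27 - 11/4*66 = -307/27 - 363/2 = -10415/54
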